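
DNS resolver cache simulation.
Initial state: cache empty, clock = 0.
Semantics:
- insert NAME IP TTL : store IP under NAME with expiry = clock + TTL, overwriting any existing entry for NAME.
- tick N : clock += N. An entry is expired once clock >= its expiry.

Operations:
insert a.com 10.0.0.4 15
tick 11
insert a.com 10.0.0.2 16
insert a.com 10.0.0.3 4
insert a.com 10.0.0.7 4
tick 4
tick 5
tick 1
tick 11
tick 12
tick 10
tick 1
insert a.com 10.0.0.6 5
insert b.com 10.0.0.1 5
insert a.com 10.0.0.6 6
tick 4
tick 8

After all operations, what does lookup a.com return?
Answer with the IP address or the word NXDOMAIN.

Op 1: insert a.com -> 10.0.0.4 (expiry=0+15=15). clock=0
Op 2: tick 11 -> clock=11.
Op 3: insert a.com -> 10.0.0.2 (expiry=11+16=27). clock=11
Op 4: insert a.com -> 10.0.0.3 (expiry=11+4=15). clock=11
Op 5: insert a.com -> 10.0.0.7 (expiry=11+4=15). clock=11
Op 6: tick 4 -> clock=15. purged={a.com}
Op 7: tick 5 -> clock=20.
Op 8: tick 1 -> clock=21.
Op 9: tick 11 -> clock=32.
Op 10: tick 12 -> clock=44.
Op 11: tick 10 -> clock=54.
Op 12: tick 1 -> clock=55.
Op 13: insert a.com -> 10.0.0.6 (expiry=55+5=60). clock=55
Op 14: insert b.com -> 10.0.0.1 (expiry=55+5=60). clock=55
Op 15: insert a.com -> 10.0.0.6 (expiry=55+6=61). clock=55
Op 16: tick 4 -> clock=59.
Op 17: tick 8 -> clock=67. purged={a.com,b.com}
lookup a.com: not in cache (expired or never inserted)

Answer: NXDOMAIN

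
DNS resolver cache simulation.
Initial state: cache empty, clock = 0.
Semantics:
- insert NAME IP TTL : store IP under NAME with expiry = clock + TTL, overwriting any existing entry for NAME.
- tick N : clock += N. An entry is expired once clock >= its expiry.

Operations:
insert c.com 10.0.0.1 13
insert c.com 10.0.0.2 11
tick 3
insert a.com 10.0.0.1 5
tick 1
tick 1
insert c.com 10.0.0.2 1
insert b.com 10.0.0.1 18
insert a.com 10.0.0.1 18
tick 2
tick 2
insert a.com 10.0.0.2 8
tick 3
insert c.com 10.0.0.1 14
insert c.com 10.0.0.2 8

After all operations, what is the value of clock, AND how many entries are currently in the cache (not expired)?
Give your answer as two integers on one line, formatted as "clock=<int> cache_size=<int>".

Op 1: insert c.com -> 10.0.0.1 (expiry=0+13=13). clock=0
Op 2: insert c.com -> 10.0.0.2 (expiry=0+11=11). clock=0
Op 3: tick 3 -> clock=3.
Op 4: insert a.com -> 10.0.0.1 (expiry=3+5=8). clock=3
Op 5: tick 1 -> clock=4.
Op 6: tick 1 -> clock=5.
Op 7: insert c.com -> 10.0.0.2 (expiry=5+1=6). clock=5
Op 8: insert b.com -> 10.0.0.1 (expiry=5+18=23). clock=5
Op 9: insert a.com -> 10.0.0.1 (expiry=5+18=23). clock=5
Op 10: tick 2 -> clock=7. purged={c.com}
Op 11: tick 2 -> clock=9.
Op 12: insert a.com -> 10.0.0.2 (expiry=9+8=17). clock=9
Op 13: tick 3 -> clock=12.
Op 14: insert c.com -> 10.0.0.1 (expiry=12+14=26). clock=12
Op 15: insert c.com -> 10.0.0.2 (expiry=12+8=20). clock=12
Final clock = 12
Final cache (unexpired): {a.com,b.com,c.com} -> size=3

Answer: clock=12 cache_size=3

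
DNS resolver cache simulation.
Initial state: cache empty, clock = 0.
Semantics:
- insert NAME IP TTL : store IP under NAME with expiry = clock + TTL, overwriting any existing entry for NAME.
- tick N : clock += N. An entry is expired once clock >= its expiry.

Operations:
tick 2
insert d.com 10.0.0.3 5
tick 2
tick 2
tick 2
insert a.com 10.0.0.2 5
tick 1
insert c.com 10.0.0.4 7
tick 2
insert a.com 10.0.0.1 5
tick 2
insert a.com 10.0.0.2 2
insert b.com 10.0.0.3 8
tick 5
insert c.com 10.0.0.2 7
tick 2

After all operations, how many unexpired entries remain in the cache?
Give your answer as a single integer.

Op 1: tick 2 -> clock=2.
Op 2: insert d.com -> 10.0.0.3 (expiry=2+5=7). clock=2
Op 3: tick 2 -> clock=4.
Op 4: tick 2 -> clock=6.
Op 5: tick 2 -> clock=8. purged={d.com}
Op 6: insert a.com -> 10.0.0.2 (expiry=8+5=13). clock=8
Op 7: tick 1 -> clock=9.
Op 8: insert c.com -> 10.0.0.4 (expiry=9+7=16). clock=9
Op 9: tick 2 -> clock=11.
Op 10: insert a.com -> 10.0.0.1 (expiry=11+5=16). clock=11
Op 11: tick 2 -> clock=13.
Op 12: insert a.com -> 10.0.0.2 (expiry=13+2=15). clock=13
Op 13: insert b.com -> 10.0.0.3 (expiry=13+8=21). clock=13
Op 14: tick 5 -> clock=18. purged={a.com,c.com}
Op 15: insert c.com -> 10.0.0.2 (expiry=18+7=25). clock=18
Op 16: tick 2 -> clock=20.
Final cache (unexpired): {b.com,c.com} -> size=2

Answer: 2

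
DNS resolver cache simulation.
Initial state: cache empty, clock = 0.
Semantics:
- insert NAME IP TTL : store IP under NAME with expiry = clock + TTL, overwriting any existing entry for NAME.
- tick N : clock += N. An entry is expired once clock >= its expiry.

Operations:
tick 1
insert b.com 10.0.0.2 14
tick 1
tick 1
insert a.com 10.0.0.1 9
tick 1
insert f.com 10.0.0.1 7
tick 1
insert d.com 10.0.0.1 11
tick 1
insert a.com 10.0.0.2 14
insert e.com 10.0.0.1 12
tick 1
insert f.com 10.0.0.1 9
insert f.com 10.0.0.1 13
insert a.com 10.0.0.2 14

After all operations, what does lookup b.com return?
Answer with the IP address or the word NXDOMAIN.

Op 1: tick 1 -> clock=1.
Op 2: insert b.com -> 10.0.0.2 (expiry=1+14=15). clock=1
Op 3: tick 1 -> clock=2.
Op 4: tick 1 -> clock=3.
Op 5: insert a.com -> 10.0.0.1 (expiry=3+9=12). clock=3
Op 6: tick 1 -> clock=4.
Op 7: insert f.com -> 10.0.0.1 (expiry=4+7=11). clock=4
Op 8: tick 1 -> clock=5.
Op 9: insert d.com -> 10.0.0.1 (expiry=5+11=16). clock=5
Op 10: tick 1 -> clock=6.
Op 11: insert a.com -> 10.0.0.2 (expiry=6+14=20). clock=6
Op 12: insert e.com -> 10.0.0.1 (expiry=6+12=18). clock=6
Op 13: tick 1 -> clock=7.
Op 14: insert f.com -> 10.0.0.1 (expiry=7+9=16). clock=7
Op 15: insert f.com -> 10.0.0.1 (expiry=7+13=20). clock=7
Op 16: insert a.com -> 10.0.0.2 (expiry=7+14=21). clock=7
lookup b.com: present, ip=10.0.0.2 expiry=15 > clock=7

Answer: 10.0.0.2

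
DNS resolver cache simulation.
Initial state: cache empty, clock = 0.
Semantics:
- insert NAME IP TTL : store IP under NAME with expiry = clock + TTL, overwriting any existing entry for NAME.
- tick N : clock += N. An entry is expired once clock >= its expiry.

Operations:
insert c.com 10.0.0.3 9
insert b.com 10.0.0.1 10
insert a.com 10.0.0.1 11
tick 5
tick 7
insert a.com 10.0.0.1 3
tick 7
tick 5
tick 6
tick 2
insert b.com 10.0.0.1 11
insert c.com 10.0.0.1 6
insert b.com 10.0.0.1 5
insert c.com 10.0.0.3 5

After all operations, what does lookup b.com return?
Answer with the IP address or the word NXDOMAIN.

Answer: 10.0.0.1

Derivation:
Op 1: insert c.com -> 10.0.0.3 (expiry=0+9=9). clock=0
Op 2: insert b.com -> 10.0.0.1 (expiry=0+10=10). clock=0
Op 3: insert a.com -> 10.0.0.1 (expiry=0+11=11). clock=0
Op 4: tick 5 -> clock=5.
Op 5: tick 7 -> clock=12. purged={a.com,b.com,c.com}
Op 6: insert a.com -> 10.0.0.1 (expiry=12+3=15). clock=12
Op 7: tick 7 -> clock=19. purged={a.com}
Op 8: tick 5 -> clock=24.
Op 9: tick 6 -> clock=30.
Op 10: tick 2 -> clock=32.
Op 11: insert b.com -> 10.0.0.1 (expiry=32+11=43). clock=32
Op 12: insert c.com -> 10.0.0.1 (expiry=32+6=38). clock=32
Op 13: insert b.com -> 10.0.0.1 (expiry=32+5=37). clock=32
Op 14: insert c.com -> 10.0.0.3 (expiry=32+5=37). clock=32
lookup b.com: present, ip=10.0.0.1 expiry=37 > clock=32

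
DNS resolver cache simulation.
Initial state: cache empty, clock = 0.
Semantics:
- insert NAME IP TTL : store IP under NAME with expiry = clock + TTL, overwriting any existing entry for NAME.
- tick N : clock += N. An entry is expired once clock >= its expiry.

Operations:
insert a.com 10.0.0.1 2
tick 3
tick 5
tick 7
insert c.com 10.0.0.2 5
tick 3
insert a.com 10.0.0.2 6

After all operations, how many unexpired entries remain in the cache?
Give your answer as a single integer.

Answer: 2

Derivation:
Op 1: insert a.com -> 10.0.0.1 (expiry=0+2=2). clock=0
Op 2: tick 3 -> clock=3. purged={a.com}
Op 3: tick 5 -> clock=8.
Op 4: tick 7 -> clock=15.
Op 5: insert c.com -> 10.0.0.2 (expiry=15+5=20). clock=15
Op 6: tick 3 -> clock=18.
Op 7: insert a.com -> 10.0.0.2 (expiry=18+6=24). clock=18
Final cache (unexpired): {a.com,c.com} -> size=2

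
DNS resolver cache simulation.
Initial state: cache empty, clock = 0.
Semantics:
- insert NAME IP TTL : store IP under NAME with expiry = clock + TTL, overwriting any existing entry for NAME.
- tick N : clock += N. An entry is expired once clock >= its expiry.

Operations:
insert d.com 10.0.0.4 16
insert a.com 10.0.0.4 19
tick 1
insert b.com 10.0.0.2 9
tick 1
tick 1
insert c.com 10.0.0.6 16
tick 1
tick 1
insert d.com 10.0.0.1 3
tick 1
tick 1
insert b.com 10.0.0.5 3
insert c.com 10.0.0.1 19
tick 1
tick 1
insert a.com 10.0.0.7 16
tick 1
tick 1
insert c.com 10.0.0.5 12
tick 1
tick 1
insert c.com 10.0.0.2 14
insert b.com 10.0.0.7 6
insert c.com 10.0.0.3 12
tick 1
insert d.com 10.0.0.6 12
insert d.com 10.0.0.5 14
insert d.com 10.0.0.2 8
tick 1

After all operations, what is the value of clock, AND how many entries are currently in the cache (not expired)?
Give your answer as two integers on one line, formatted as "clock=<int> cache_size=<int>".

Op 1: insert d.com -> 10.0.0.4 (expiry=0+16=16). clock=0
Op 2: insert a.com -> 10.0.0.4 (expiry=0+19=19). clock=0
Op 3: tick 1 -> clock=1.
Op 4: insert b.com -> 10.0.0.2 (expiry=1+9=10). clock=1
Op 5: tick 1 -> clock=2.
Op 6: tick 1 -> clock=3.
Op 7: insert c.com -> 10.0.0.6 (expiry=3+16=19). clock=3
Op 8: tick 1 -> clock=4.
Op 9: tick 1 -> clock=5.
Op 10: insert d.com -> 10.0.0.1 (expiry=5+3=8). clock=5
Op 11: tick 1 -> clock=6.
Op 12: tick 1 -> clock=7.
Op 13: insert b.com -> 10.0.0.5 (expiry=7+3=10). clock=7
Op 14: insert c.com -> 10.0.0.1 (expiry=7+19=26). clock=7
Op 15: tick 1 -> clock=8. purged={d.com}
Op 16: tick 1 -> clock=9.
Op 17: insert a.com -> 10.0.0.7 (expiry=9+16=25). clock=9
Op 18: tick 1 -> clock=10. purged={b.com}
Op 19: tick 1 -> clock=11.
Op 20: insert c.com -> 10.0.0.5 (expiry=11+12=23). clock=11
Op 21: tick 1 -> clock=12.
Op 22: tick 1 -> clock=13.
Op 23: insert c.com -> 10.0.0.2 (expiry=13+14=27). clock=13
Op 24: insert b.com -> 10.0.0.7 (expiry=13+6=19). clock=13
Op 25: insert c.com -> 10.0.0.3 (expiry=13+12=25). clock=13
Op 26: tick 1 -> clock=14.
Op 27: insert d.com -> 10.0.0.6 (expiry=14+12=26). clock=14
Op 28: insert d.com -> 10.0.0.5 (expiry=14+14=28). clock=14
Op 29: insert d.com -> 10.0.0.2 (expiry=14+8=22). clock=14
Op 30: tick 1 -> clock=15.
Final clock = 15
Final cache (unexpired): {a.com,b.com,c.com,d.com} -> size=4

Answer: clock=15 cache_size=4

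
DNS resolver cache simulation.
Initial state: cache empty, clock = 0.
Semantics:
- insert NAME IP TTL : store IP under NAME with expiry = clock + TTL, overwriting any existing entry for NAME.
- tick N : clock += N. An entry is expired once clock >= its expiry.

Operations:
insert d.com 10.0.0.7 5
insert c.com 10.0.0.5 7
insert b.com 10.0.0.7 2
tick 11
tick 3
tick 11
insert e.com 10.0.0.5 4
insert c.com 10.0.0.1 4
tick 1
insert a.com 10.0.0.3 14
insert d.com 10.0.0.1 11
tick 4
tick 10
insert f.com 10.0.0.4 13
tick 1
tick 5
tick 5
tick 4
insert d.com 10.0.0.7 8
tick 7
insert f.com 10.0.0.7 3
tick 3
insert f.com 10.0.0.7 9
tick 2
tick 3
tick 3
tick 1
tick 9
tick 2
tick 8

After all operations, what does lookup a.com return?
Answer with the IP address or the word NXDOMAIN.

Op 1: insert d.com -> 10.0.0.7 (expiry=0+5=5). clock=0
Op 2: insert c.com -> 10.0.0.5 (expiry=0+7=7). clock=0
Op 3: insert b.com -> 10.0.0.7 (expiry=0+2=2). clock=0
Op 4: tick 11 -> clock=11. purged={b.com,c.com,d.com}
Op 5: tick 3 -> clock=14.
Op 6: tick 11 -> clock=25.
Op 7: insert e.com -> 10.0.0.5 (expiry=25+4=29). clock=25
Op 8: insert c.com -> 10.0.0.1 (expiry=25+4=29). clock=25
Op 9: tick 1 -> clock=26.
Op 10: insert a.com -> 10.0.0.3 (expiry=26+14=40). clock=26
Op 11: insert d.com -> 10.0.0.1 (expiry=26+11=37). clock=26
Op 12: tick 4 -> clock=30. purged={c.com,e.com}
Op 13: tick 10 -> clock=40. purged={a.com,d.com}
Op 14: insert f.com -> 10.0.0.4 (expiry=40+13=53). clock=40
Op 15: tick 1 -> clock=41.
Op 16: tick 5 -> clock=46.
Op 17: tick 5 -> clock=51.
Op 18: tick 4 -> clock=55. purged={f.com}
Op 19: insert d.com -> 10.0.0.7 (expiry=55+8=63). clock=55
Op 20: tick 7 -> clock=62.
Op 21: insert f.com -> 10.0.0.7 (expiry=62+3=65). clock=62
Op 22: tick 3 -> clock=65. purged={d.com,f.com}
Op 23: insert f.com -> 10.0.0.7 (expiry=65+9=74). clock=65
Op 24: tick 2 -> clock=67.
Op 25: tick 3 -> clock=70.
Op 26: tick 3 -> clock=73.
Op 27: tick 1 -> clock=74. purged={f.com}
Op 28: tick 9 -> clock=83.
Op 29: tick 2 -> clock=85.
Op 30: tick 8 -> clock=93.
lookup a.com: not in cache (expired or never inserted)

Answer: NXDOMAIN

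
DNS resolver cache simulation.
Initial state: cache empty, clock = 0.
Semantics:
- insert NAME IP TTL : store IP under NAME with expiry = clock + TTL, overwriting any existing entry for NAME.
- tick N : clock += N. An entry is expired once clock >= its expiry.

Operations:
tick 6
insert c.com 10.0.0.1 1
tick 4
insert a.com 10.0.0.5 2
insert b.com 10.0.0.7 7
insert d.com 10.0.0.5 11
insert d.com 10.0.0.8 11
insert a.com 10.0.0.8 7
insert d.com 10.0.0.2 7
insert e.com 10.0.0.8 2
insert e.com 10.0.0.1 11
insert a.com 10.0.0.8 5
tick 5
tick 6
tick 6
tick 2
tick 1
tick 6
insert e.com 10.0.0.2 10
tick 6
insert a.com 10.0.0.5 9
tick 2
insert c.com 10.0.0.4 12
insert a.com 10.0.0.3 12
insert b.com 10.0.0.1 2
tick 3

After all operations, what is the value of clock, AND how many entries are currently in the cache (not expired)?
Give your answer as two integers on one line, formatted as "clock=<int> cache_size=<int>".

Op 1: tick 6 -> clock=6.
Op 2: insert c.com -> 10.0.0.1 (expiry=6+1=7). clock=6
Op 3: tick 4 -> clock=10. purged={c.com}
Op 4: insert a.com -> 10.0.0.5 (expiry=10+2=12). clock=10
Op 5: insert b.com -> 10.0.0.7 (expiry=10+7=17). clock=10
Op 6: insert d.com -> 10.0.0.5 (expiry=10+11=21). clock=10
Op 7: insert d.com -> 10.0.0.8 (expiry=10+11=21). clock=10
Op 8: insert a.com -> 10.0.0.8 (expiry=10+7=17). clock=10
Op 9: insert d.com -> 10.0.0.2 (expiry=10+7=17). clock=10
Op 10: insert e.com -> 10.0.0.8 (expiry=10+2=12). clock=10
Op 11: insert e.com -> 10.0.0.1 (expiry=10+11=21). clock=10
Op 12: insert a.com -> 10.0.0.8 (expiry=10+5=15). clock=10
Op 13: tick 5 -> clock=15. purged={a.com}
Op 14: tick 6 -> clock=21. purged={b.com,d.com,e.com}
Op 15: tick 6 -> clock=27.
Op 16: tick 2 -> clock=29.
Op 17: tick 1 -> clock=30.
Op 18: tick 6 -> clock=36.
Op 19: insert e.com -> 10.0.0.2 (expiry=36+10=46). clock=36
Op 20: tick 6 -> clock=42.
Op 21: insert a.com -> 10.0.0.5 (expiry=42+9=51). clock=42
Op 22: tick 2 -> clock=44.
Op 23: insert c.com -> 10.0.0.4 (expiry=44+12=56). clock=44
Op 24: insert a.com -> 10.0.0.3 (expiry=44+12=56). clock=44
Op 25: insert b.com -> 10.0.0.1 (expiry=44+2=46). clock=44
Op 26: tick 3 -> clock=47. purged={b.com,e.com}
Final clock = 47
Final cache (unexpired): {a.com,c.com} -> size=2

Answer: clock=47 cache_size=2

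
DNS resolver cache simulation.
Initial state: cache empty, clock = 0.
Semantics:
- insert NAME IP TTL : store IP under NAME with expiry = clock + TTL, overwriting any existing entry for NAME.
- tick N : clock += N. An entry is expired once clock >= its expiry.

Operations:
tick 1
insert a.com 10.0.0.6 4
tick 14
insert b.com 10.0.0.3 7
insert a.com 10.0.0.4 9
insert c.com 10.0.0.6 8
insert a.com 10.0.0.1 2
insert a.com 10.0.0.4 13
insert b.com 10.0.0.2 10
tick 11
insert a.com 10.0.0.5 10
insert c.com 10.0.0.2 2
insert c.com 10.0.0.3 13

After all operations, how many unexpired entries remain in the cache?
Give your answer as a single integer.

Op 1: tick 1 -> clock=1.
Op 2: insert a.com -> 10.0.0.6 (expiry=1+4=5). clock=1
Op 3: tick 14 -> clock=15. purged={a.com}
Op 4: insert b.com -> 10.0.0.3 (expiry=15+7=22). clock=15
Op 5: insert a.com -> 10.0.0.4 (expiry=15+9=24). clock=15
Op 6: insert c.com -> 10.0.0.6 (expiry=15+8=23). clock=15
Op 7: insert a.com -> 10.0.0.1 (expiry=15+2=17). clock=15
Op 8: insert a.com -> 10.0.0.4 (expiry=15+13=28). clock=15
Op 9: insert b.com -> 10.0.0.2 (expiry=15+10=25). clock=15
Op 10: tick 11 -> clock=26. purged={b.com,c.com}
Op 11: insert a.com -> 10.0.0.5 (expiry=26+10=36). clock=26
Op 12: insert c.com -> 10.0.0.2 (expiry=26+2=28). clock=26
Op 13: insert c.com -> 10.0.0.3 (expiry=26+13=39). clock=26
Final cache (unexpired): {a.com,c.com} -> size=2

Answer: 2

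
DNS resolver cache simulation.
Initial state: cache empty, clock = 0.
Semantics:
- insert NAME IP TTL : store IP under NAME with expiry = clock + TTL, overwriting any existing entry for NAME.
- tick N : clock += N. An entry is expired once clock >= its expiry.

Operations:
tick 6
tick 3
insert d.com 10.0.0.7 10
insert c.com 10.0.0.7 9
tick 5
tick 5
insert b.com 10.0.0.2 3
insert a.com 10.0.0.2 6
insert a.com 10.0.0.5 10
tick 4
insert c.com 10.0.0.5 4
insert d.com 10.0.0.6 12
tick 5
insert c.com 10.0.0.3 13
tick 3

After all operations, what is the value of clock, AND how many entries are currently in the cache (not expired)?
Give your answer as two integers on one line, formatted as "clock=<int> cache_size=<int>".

Answer: clock=31 cache_size=2

Derivation:
Op 1: tick 6 -> clock=6.
Op 2: tick 3 -> clock=9.
Op 3: insert d.com -> 10.0.0.7 (expiry=9+10=19). clock=9
Op 4: insert c.com -> 10.0.0.7 (expiry=9+9=18). clock=9
Op 5: tick 5 -> clock=14.
Op 6: tick 5 -> clock=19. purged={c.com,d.com}
Op 7: insert b.com -> 10.0.0.2 (expiry=19+3=22). clock=19
Op 8: insert a.com -> 10.0.0.2 (expiry=19+6=25). clock=19
Op 9: insert a.com -> 10.0.0.5 (expiry=19+10=29). clock=19
Op 10: tick 4 -> clock=23. purged={b.com}
Op 11: insert c.com -> 10.0.0.5 (expiry=23+4=27). clock=23
Op 12: insert d.com -> 10.0.0.6 (expiry=23+12=35). clock=23
Op 13: tick 5 -> clock=28. purged={c.com}
Op 14: insert c.com -> 10.0.0.3 (expiry=28+13=41). clock=28
Op 15: tick 3 -> clock=31. purged={a.com}
Final clock = 31
Final cache (unexpired): {c.com,d.com} -> size=2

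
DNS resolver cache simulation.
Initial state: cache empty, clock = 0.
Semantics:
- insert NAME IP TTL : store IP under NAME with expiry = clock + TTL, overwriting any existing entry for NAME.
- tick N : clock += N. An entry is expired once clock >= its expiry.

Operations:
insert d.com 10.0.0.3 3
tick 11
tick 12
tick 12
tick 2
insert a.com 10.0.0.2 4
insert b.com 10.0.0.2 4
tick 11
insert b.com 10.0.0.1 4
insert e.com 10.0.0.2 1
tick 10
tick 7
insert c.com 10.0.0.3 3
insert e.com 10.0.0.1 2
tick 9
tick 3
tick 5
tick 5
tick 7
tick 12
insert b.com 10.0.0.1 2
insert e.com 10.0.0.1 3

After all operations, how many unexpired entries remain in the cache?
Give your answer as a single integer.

Answer: 2

Derivation:
Op 1: insert d.com -> 10.0.0.3 (expiry=0+3=3). clock=0
Op 2: tick 11 -> clock=11. purged={d.com}
Op 3: tick 12 -> clock=23.
Op 4: tick 12 -> clock=35.
Op 5: tick 2 -> clock=37.
Op 6: insert a.com -> 10.0.0.2 (expiry=37+4=41). clock=37
Op 7: insert b.com -> 10.0.0.2 (expiry=37+4=41). clock=37
Op 8: tick 11 -> clock=48. purged={a.com,b.com}
Op 9: insert b.com -> 10.0.0.1 (expiry=48+4=52). clock=48
Op 10: insert e.com -> 10.0.0.2 (expiry=48+1=49). clock=48
Op 11: tick 10 -> clock=58. purged={b.com,e.com}
Op 12: tick 7 -> clock=65.
Op 13: insert c.com -> 10.0.0.3 (expiry=65+3=68). clock=65
Op 14: insert e.com -> 10.0.0.1 (expiry=65+2=67). clock=65
Op 15: tick 9 -> clock=74. purged={c.com,e.com}
Op 16: tick 3 -> clock=77.
Op 17: tick 5 -> clock=82.
Op 18: tick 5 -> clock=87.
Op 19: tick 7 -> clock=94.
Op 20: tick 12 -> clock=106.
Op 21: insert b.com -> 10.0.0.1 (expiry=106+2=108). clock=106
Op 22: insert e.com -> 10.0.0.1 (expiry=106+3=109). clock=106
Final cache (unexpired): {b.com,e.com} -> size=2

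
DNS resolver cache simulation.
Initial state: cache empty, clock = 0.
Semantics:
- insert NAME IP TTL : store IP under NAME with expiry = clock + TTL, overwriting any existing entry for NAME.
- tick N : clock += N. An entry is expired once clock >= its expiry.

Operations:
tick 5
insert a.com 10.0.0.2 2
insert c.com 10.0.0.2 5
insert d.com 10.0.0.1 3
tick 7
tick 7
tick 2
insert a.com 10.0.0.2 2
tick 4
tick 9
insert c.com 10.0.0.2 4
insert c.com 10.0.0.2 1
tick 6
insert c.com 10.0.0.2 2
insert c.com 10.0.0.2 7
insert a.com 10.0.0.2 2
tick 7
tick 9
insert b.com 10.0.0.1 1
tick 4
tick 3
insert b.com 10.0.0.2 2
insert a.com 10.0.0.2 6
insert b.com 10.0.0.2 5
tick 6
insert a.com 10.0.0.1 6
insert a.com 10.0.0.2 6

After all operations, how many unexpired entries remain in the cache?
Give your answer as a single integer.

Answer: 1

Derivation:
Op 1: tick 5 -> clock=5.
Op 2: insert a.com -> 10.0.0.2 (expiry=5+2=7). clock=5
Op 3: insert c.com -> 10.0.0.2 (expiry=5+5=10). clock=5
Op 4: insert d.com -> 10.0.0.1 (expiry=5+3=8). clock=5
Op 5: tick 7 -> clock=12. purged={a.com,c.com,d.com}
Op 6: tick 7 -> clock=19.
Op 7: tick 2 -> clock=21.
Op 8: insert a.com -> 10.0.0.2 (expiry=21+2=23). clock=21
Op 9: tick 4 -> clock=25. purged={a.com}
Op 10: tick 9 -> clock=34.
Op 11: insert c.com -> 10.0.0.2 (expiry=34+4=38). clock=34
Op 12: insert c.com -> 10.0.0.2 (expiry=34+1=35). clock=34
Op 13: tick 6 -> clock=40. purged={c.com}
Op 14: insert c.com -> 10.0.0.2 (expiry=40+2=42). clock=40
Op 15: insert c.com -> 10.0.0.2 (expiry=40+7=47). clock=40
Op 16: insert a.com -> 10.0.0.2 (expiry=40+2=42). clock=40
Op 17: tick 7 -> clock=47. purged={a.com,c.com}
Op 18: tick 9 -> clock=56.
Op 19: insert b.com -> 10.0.0.1 (expiry=56+1=57). clock=56
Op 20: tick 4 -> clock=60. purged={b.com}
Op 21: tick 3 -> clock=63.
Op 22: insert b.com -> 10.0.0.2 (expiry=63+2=65). clock=63
Op 23: insert a.com -> 10.0.0.2 (expiry=63+6=69). clock=63
Op 24: insert b.com -> 10.0.0.2 (expiry=63+5=68). clock=63
Op 25: tick 6 -> clock=69. purged={a.com,b.com}
Op 26: insert a.com -> 10.0.0.1 (expiry=69+6=75). clock=69
Op 27: insert a.com -> 10.0.0.2 (expiry=69+6=75). clock=69
Final cache (unexpired): {a.com} -> size=1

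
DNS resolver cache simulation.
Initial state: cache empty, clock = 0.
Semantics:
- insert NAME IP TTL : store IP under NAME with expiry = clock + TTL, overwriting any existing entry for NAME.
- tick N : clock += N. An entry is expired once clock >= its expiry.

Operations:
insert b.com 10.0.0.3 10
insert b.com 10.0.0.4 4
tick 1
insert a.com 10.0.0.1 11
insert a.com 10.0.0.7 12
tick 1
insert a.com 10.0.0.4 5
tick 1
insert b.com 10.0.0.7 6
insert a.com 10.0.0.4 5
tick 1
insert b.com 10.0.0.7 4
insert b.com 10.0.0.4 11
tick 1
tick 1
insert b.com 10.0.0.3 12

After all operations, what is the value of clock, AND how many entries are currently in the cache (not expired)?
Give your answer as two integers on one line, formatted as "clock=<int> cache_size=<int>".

Answer: clock=6 cache_size=2

Derivation:
Op 1: insert b.com -> 10.0.0.3 (expiry=0+10=10). clock=0
Op 2: insert b.com -> 10.0.0.4 (expiry=0+4=4). clock=0
Op 3: tick 1 -> clock=1.
Op 4: insert a.com -> 10.0.0.1 (expiry=1+11=12). clock=1
Op 5: insert a.com -> 10.0.0.7 (expiry=1+12=13). clock=1
Op 6: tick 1 -> clock=2.
Op 7: insert a.com -> 10.0.0.4 (expiry=2+5=7). clock=2
Op 8: tick 1 -> clock=3.
Op 9: insert b.com -> 10.0.0.7 (expiry=3+6=9). clock=3
Op 10: insert a.com -> 10.0.0.4 (expiry=3+5=8). clock=3
Op 11: tick 1 -> clock=4.
Op 12: insert b.com -> 10.0.0.7 (expiry=4+4=8). clock=4
Op 13: insert b.com -> 10.0.0.4 (expiry=4+11=15). clock=4
Op 14: tick 1 -> clock=5.
Op 15: tick 1 -> clock=6.
Op 16: insert b.com -> 10.0.0.3 (expiry=6+12=18). clock=6
Final clock = 6
Final cache (unexpired): {a.com,b.com} -> size=2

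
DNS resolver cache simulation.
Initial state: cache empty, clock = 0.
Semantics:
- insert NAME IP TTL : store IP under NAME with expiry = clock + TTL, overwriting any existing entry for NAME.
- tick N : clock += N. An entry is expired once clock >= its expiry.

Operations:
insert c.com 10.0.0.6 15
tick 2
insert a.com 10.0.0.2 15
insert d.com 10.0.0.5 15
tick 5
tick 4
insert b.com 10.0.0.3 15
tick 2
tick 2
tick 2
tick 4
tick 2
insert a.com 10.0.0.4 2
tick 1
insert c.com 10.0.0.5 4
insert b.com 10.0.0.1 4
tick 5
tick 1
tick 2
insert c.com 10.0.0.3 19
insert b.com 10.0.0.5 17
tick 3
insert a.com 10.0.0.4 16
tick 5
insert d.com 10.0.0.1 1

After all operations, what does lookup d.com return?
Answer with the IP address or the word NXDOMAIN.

Answer: 10.0.0.1

Derivation:
Op 1: insert c.com -> 10.0.0.6 (expiry=0+15=15). clock=0
Op 2: tick 2 -> clock=2.
Op 3: insert a.com -> 10.0.0.2 (expiry=2+15=17). clock=2
Op 4: insert d.com -> 10.0.0.5 (expiry=2+15=17). clock=2
Op 5: tick 5 -> clock=7.
Op 6: tick 4 -> clock=11.
Op 7: insert b.com -> 10.0.0.3 (expiry=11+15=26). clock=11
Op 8: tick 2 -> clock=13.
Op 9: tick 2 -> clock=15. purged={c.com}
Op 10: tick 2 -> clock=17. purged={a.com,d.com}
Op 11: tick 4 -> clock=21.
Op 12: tick 2 -> clock=23.
Op 13: insert a.com -> 10.0.0.4 (expiry=23+2=25). clock=23
Op 14: tick 1 -> clock=24.
Op 15: insert c.com -> 10.0.0.5 (expiry=24+4=28). clock=24
Op 16: insert b.com -> 10.0.0.1 (expiry=24+4=28). clock=24
Op 17: tick 5 -> clock=29. purged={a.com,b.com,c.com}
Op 18: tick 1 -> clock=30.
Op 19: tick 2 -> clock=32.
Op 20: insert c.com -> 10.0.0.3 (expiry=32+19=51). clock=32
Op 21: insert b.com -> 10.0.0.5 (expiry=32+17=49). clock=32
Op 22: tick 3 -> clock=35.
Op 23: insert a.com -> 10.0.0.4 (expiry=35+16=51). clock=35
Op 24: tick 5 -> clock=40.
Op 25: insert d.com -> 10.0.0.1 (expiry=40+1=41). clock=40
lookup d.com: present, ip=10.0.0.1 expiry=41 > clock=40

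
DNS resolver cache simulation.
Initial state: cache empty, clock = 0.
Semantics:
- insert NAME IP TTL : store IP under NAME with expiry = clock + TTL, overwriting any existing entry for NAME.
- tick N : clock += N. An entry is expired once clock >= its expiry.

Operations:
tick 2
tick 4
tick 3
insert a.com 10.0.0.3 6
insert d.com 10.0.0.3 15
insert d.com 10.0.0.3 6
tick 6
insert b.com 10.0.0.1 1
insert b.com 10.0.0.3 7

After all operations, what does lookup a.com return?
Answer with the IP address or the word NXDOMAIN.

Answer: NXDOMAIN

Derivation:
Op 1: tick 2 -> clock=2.
Op 2: tick 4 -> clock=6.
Op 3: tick 3 -> clock=9.
Op 4: insert a.com -> 10.0.0.3 (expiry=9+6=15). clock=9
Op 5: insert d.com -> 10.0.0.3 (expiry=9+15=24). clock=9
Op 6: insert d.com -> 10.0.0.3 (expiry=9+6=15). clock=9
Op 7: tick 6 -> clock=15. purged={a.com,d.com}
Op 8: insert b.com -> 10.0.0.1 (expiry=15+1=16). clock=15
Op 9: insert b.com -> 10.0.0.3 (expiry=15+7=22). clock=15
lookup a.com: not in cache (expired or never inserted)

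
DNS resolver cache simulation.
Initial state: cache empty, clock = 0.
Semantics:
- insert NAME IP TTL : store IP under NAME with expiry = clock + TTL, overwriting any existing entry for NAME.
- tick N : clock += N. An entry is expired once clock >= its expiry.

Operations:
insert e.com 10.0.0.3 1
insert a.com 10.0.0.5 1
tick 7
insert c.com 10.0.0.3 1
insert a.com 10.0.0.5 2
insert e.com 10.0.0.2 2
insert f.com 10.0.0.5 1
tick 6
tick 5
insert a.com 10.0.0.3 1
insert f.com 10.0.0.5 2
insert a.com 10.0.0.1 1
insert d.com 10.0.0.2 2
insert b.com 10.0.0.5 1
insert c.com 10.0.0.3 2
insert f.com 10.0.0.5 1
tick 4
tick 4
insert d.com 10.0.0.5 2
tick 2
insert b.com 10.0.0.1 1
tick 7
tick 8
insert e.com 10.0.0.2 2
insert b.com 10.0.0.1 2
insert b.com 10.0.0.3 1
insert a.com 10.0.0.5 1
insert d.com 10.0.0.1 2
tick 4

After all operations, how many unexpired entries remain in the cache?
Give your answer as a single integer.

Answer: 0

Derivation:
Op 1: insert e.com -> 10.0.0.3 (expiry=0+1=1). clock=0
Op 2: insert a.com -> 10.0.0.5 (expiry=0+1=1). clock=0
Op 3: tick 7 -> clock=7. purged={a.com,e.com}
Op 4: insert c.com -> 10.0.0.3 (expiry=7+1=8). clock=7
Op 5: insert a.com -> 10.0.0.5 (expiry=7+2=9). clock=7
Op 6: insert e.com -> 10.0.0.2 (expiry=7+2=9). clock=7
Op 7: insert f.com -> 10.0.0.5 (expiry=7+1=8). clock=7
Op 8: tick 6 -> clock=13. purged={a.com,c.com,e.com,f.com}
Op 9: tick 5 -> clock=18.
Op 10: insert a.com -> 10.0.0.3 (expiry=18+1=19). clock=18
Op 11: insert f.com -> 10.0.0.5 (expiry=18+2=20). clock=18
Op 12: insert a.com -> 10.0.0.1 (expiry=18+1=19). clock=18
Op 13: insert d.com -> 10.0.0.2 (expiry=18+2=20). clock=18
Op 14: insert b.com -> 10.0.0.5 (expiry=18+1=19). clock=18
Op 15: insert c.com -> 10.0.0.3 (expiry=18+2=20). clock=18
Op 16: insert f.com -> 10.0.0.5 (expiry=18+1=19). clock=18
Op 17: tick 4 -> clock=22. purged={a.com,b.com,c.com,d.com,f.com}
Op 18: tick 4 -> clock=26.
Op 19: insert d.com -> 10.0.0.5 (expiry=26+2=28). clock=26
Op 20: tick 2 -> clock=28. purged={d.com}
Op 21: insert b.com -> 10.0.0.1 (expiry=28+1=29). clock=28
Op 22: tick 7 -> clock=35. purged={b.com}
Op 23: tick 8 -> clock=43.
Op 24: insert e.com -> 10.0.0.2 (expiry=43+2=45). clock=43
Op 25: insert b.com -> 10.0.0.1 (expiry=43+2=45). clock=43
Op 26: insert b.com -> 10.0.0.3 (expiry=43+1=44). clock=43
Op 27: insert a.com -> 10.0.0.5 (expiry=43+1=44). clock=43
Op 28: insert d.com -> 10.0.0.1 (expiry=43+2=45). clock=43
Op 29: tick 4 -> clock=47. purged={a.com,b.com,d.com,e.com}
Final cache (unexpired): {} -> size=0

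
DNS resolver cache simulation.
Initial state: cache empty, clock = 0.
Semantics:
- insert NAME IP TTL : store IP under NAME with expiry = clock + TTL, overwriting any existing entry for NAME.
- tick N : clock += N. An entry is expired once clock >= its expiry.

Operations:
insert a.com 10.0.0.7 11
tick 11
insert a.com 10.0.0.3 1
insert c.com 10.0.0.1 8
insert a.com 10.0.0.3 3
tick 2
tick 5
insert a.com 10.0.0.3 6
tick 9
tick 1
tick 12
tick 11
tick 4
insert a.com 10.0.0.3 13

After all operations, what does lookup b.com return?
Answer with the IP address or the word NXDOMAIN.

Op 1: insert a.com -> 10.0.0.7 (expiry=0+11=11). clock=0
Op 2: tick 11 -> clock=11. purged={a.com}
Op 3: insert a.com -> 10.0.0.3 (expiry=11+1=12). clock=11
Op 4: insert c.com -> 10.0.0.1 (expiry=11+8=19). clock=11
Op 5: insert a.com -> 10.0.0.3 (expiry=11+3=14). clock=11
Op 6: tick 2 -> clock=13.
Op 7: tick 5 -> clock=18. purged={a.com}
Op 8: insert a.com -> 10.0.0.3 (expiry=18+6=24). clock=18
Op 9: tick 9 -> clock=27. purged={a.com,c.com}
Op 10: tick 1 -> clock=28.
Op 11: tick 12 -> clock=40.
Op 12: tick 11 -> clock=51.
Op 13: tick 4 -> clock=55.
Op 14: insert a.com -> 10.0.0.3 (expiry=55+13=68). clock=55
lookup b.com: not in cache (expired or never inserted)

Answer: NXDOMAIN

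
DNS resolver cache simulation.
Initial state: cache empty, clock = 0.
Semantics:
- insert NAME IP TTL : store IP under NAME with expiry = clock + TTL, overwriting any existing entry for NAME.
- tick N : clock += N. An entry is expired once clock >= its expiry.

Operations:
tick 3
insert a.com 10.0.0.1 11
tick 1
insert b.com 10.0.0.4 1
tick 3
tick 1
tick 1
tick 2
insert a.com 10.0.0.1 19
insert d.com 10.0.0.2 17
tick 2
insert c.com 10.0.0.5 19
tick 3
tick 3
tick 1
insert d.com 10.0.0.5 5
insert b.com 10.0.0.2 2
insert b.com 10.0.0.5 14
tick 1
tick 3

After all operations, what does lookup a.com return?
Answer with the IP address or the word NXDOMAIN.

Answer: 10.0.0.1

Derivation:
Op 1: tick 3 -> clock=3.
Op 2: insert a.com -> 10.0.0.1 (expiry=3+11=14). clock=3
Op 3: tick 1 -> clock=4.
Op 4: insert b.com -> 10.0.0.4 (expiry=4+1=5). clock=4
Op 5: tick 3 -> clock=7. purged={b.com}
Op 6: tick 1 -> clock=8.
Op 7: tick 1 -> clock=9.
Op 8: tick 2 -> clock=11.
Op 9: insert a.com -> 10.0.0.1 (expiry=11+19=30). clock=11
Op 10: insert d.com -> 10.0.0.2 (expiry=11+17=28). clock=11
Op 11: tick 2 -> clock=13.
Op 12: insert c.com -> 10.0.0.5 (expiry=13+19=32). clock=13
Op 13: tick 3 -> clock=16.
Op 14: tick 3 -> clock=19.
Op 15: tick 1 -> clock=20.
Op 16: insert d.com -> 10.0.0.5 (expiry=20+5=25). clock=20
Op 17: insert b.com -> 10.0.0.2 (expiry=20+2=22). clock=20
Op 18: insert b.com -> 10.0.0.5 (expiry=20+14=34). clock=20
Op 19: tick 1 -> clock=21.
Op 20: tick 3 -> clock=24.
lookup a.com: present, ip=10.0.0.1 expiry=30 > clock=24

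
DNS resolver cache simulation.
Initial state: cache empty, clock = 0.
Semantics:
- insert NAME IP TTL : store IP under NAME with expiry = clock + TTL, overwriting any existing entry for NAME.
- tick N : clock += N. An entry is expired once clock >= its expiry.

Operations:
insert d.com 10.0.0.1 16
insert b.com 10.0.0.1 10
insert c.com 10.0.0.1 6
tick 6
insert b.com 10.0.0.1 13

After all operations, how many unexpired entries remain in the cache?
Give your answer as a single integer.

Answer: 2

Derivation:
Op 1: insert d.com -> 10.0.0.1 (expiry=0+16=16). clock=0
Op 2: insert b.com -> 10.0.0.1 (expiry=0+10=10). clock=0
Op 3: insert c.com -> 10.0.0.1 (expiry=0+6=6). clock=0
Op 4: tick 6 -> clock=6. purged={c.com}
Op 5: insert b.com -> 10.0.0.1 (expiry=6+13=19). clock=6
Final cache (unexpired): {b.com,d.com} -> size=2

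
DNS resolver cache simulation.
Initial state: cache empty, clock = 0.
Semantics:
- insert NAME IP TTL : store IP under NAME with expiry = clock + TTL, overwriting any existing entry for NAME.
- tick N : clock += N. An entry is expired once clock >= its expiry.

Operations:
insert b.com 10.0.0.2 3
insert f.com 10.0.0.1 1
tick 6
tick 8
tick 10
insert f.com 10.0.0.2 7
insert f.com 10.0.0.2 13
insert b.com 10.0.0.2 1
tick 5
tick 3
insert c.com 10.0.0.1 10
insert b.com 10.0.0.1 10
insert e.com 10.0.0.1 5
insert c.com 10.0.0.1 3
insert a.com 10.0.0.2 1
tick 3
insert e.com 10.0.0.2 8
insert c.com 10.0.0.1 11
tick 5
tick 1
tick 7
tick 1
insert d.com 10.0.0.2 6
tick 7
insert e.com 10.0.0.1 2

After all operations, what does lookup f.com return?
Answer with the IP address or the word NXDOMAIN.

Answer: NXDOMAIN

Derivation:
Op 1: insert b.com -> 10.0.0.2 (expiry=0+3=3). clock=0
Op 2: insert f.com -> 10.0.0.1 (expiry=0+1=1). clock=0
Op 3: tick 6 -> clock=6. purged={b.com,f.com}
Op 4: tick 8 -> clock=14.
Op 5: tick 10 -> clock=24.
Op 6: insert f.com -> 10.0.0.2 (expiry=24+7=31). clock=24
Op 7: insert f.com -> 10.0.0.2 (expiry=24+13=37). clock=24
Op 8: insert b.com -> 10.0.0.2 (expiry=24+1=25). clock=24
Op 9: tick 5 -> clock=29. purged={b.com}
Op 10: tick 3 -> clock=32.
Op 11: insert c.com -> 10.0.0.1 (expiry=32+10=42). clock=32
Op 12: insert b.com -> 10.0.0.1 (expiry=32+10=42). clock=32
Op 13: insert e.com -> 10.0.0.1 (expiry=32+5=37). clock=32
Op 14: insert c.com -> 10.0.0.1 (expiry=32+3=35). clock=32
Op 15: insert a.com -> 10.0.0.2 (expiry=32+1=33). clock=32
Op 16: tick 3 -> clock=35. purged={a.com,c.com}
Op 17: insert e.com -> 10.0.0.2 (expiry=35+8=43). clock=35
Op 18: insert c.com -> 10.0.0.1 (expiry=35+11=46). clock=35
Op 19: tick 5 -> clock=40. purged={f.com}
Op 20: tick 1 -> clock=41.
Op 21: tick 7 -> clock=48. purged={b.com,c.com,e.com}
Op 22: tick 1 -> clock=49.
Op 23: insert d.com -> 10.0.0.2 (expiry=49+6=55). clock=49
Op 24: tick 7 -> clock=56. purged={d.com}
Op 25: insert e.com -> 10.0.0.1 (expiry=56+2=58). clock=56
lookup f.com: not in cache (expired or never inserted)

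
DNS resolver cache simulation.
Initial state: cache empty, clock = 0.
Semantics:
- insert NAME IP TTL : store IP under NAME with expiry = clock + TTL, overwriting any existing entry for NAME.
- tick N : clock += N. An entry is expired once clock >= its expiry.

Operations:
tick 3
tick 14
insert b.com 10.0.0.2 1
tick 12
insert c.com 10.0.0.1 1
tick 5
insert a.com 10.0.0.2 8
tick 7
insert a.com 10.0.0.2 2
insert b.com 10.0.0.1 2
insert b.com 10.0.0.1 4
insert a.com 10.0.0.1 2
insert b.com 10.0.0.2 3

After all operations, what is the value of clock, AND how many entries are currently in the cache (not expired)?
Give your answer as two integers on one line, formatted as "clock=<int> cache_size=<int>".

Answer: clock=41 cache_size=2

Derivation:
Op 1: tick 3 -> clock=3.
Op 2: tick 14 -> clock=17.
Op 3: insert b.com -> 10.0.0.2 (expiry=17+1=18). clock=17
Op 4: tick 12 -> clock=29. purged={b.com}
Op 5: insert c.com -> 10.0.0.1 (expiry=29+1=30). clock=29
Op 6: tick 5 -> clock=34. purged={c.com}
Op 7: insert a.com -> 10.0.0.2 (expiry=34+8=42). clock=34
Op 8: tick 7 -> clock=41.
Op 9: insert a.com -> 10.0.0.2 (expiry=41+2=43). clock=41
Op 10: insert b.com -> 10.0.0.1 (expiry=41+2=43). clock=41
Op 11: insert b.com -> 10.0.0.1 (expiry=41+4=45). clock=41
Op 12: insert a.com -> 10.0.0.1 (expiry=41+2=43). clock=41
Op 13: insert b.com -> 10.0.0.2 (expiry=41+3=44). clock=41
Final clock = 41
Final cache (unexpired): {a.com,b.com} -> size=2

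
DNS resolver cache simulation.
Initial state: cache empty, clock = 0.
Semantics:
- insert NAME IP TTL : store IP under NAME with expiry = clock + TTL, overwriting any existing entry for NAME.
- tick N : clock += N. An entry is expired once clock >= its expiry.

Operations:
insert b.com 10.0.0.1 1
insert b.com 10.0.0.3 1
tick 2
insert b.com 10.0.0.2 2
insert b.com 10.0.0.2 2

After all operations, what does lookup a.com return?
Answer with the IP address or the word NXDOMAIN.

Op 1: insert b.com -> 10.0.0.1 (expiry=0+1=1). clock=0
Op 2: insert b.com -> 10.0.0.3 (expiry=0+1=1). clock=0
Op 3: tick 2 -> clock=2. purged={b.com}
Op 4: insert b.com -> 10.0.0.2 (expiry=2+2=4). clock=2
Op 5: insert b.com -> 10.0.0.2 (expiry=2+2=4). clock=2
lookup a.com: not in cache (expired or never inserted)

Answer: NXDOMAIN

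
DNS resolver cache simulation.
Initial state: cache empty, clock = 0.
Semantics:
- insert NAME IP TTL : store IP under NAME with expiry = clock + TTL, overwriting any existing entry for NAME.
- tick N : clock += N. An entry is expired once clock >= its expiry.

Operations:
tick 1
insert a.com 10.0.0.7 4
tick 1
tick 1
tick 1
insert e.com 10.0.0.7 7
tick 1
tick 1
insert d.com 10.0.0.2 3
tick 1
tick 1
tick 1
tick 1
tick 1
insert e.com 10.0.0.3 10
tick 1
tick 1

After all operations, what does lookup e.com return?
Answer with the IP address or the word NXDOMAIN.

Answer: 10.0.0.3

Derivation:
Op 1: tick 1 -> clock=1.
Op 2: insert a.com -> 10.0.0.7 (expiry=1+4=5). clock=1
Op 3: tick 1 -> clock=2.
Op 4: tick 1 -> clock=3.
Op 5: tick 1 -> clock=4.
Op 6: insert e.com -> 10.0.0.7 (expiry=4+7=11). clock=4
Op 7: tick 1 -> clock=5. purged={a.com}
Op 8: tick 1 -> clock=6.
Op 9: insert d.com -> 10.0.0.2 (expiry=6+3=9). clock=6
Op 10: tick 1 -> clock=7.
Op 11: tick 1 -> clock=8.
Op 12: tick 1 -> clock=9. purged={d.com}
Op 13: tick 1 -> clock=10.
Op 14: tick 1 -> clock=11. purged={e.com}
Op 15: insert e.com -> 10.0.0.3 (expiry=11+10=21). clock=11
Op 16: tick 1 -> clock=12.
Op 17: tick 1 -> clock=13.
lookup e.com: present, ip=10.0.0.3 expiry=21 > clock=13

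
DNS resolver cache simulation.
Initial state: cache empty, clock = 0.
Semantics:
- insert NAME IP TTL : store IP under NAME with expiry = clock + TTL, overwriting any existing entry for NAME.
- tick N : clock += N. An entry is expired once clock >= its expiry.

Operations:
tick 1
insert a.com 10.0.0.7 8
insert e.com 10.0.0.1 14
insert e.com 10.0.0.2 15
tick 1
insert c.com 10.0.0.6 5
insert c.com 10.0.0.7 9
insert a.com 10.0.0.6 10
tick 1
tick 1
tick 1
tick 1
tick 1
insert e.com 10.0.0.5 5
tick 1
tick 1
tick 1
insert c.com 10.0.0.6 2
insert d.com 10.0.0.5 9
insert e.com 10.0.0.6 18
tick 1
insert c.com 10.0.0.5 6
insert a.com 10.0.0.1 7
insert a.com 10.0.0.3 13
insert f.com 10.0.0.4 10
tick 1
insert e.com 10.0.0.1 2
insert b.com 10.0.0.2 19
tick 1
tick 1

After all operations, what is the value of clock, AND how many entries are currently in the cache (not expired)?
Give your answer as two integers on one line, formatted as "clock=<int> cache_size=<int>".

Answer: clock=14 cache_size=5

Derivation:
Op 1: tick 1 -> clock=1.
Op 2: insert a.com -> 10.0.0.7 (expiry=1+8=9). clock=1
Op 3: insert e.com -> 10.0.0.1 (expiry=1+14=15). clock=1
Op 4: insert e.com -> 10.0.0.2 (expiry=1+15=16). clock=1
Op 5: tick 1 -> clock=2.
Op 6: insert c.com -> 10.0.0.6 (expiry=2+5=7). clock=2
Op 7: insert c.com -> 10.0.0.7 (expiry=2+9=11). clock=2
Op 8: insert a.com -> 10.0.0.6 (expiry=2+10=12). clock=2
Op 9: tick 1 -> clock=3.
Op 10: tick 1 -> clock=4.
Op 11: tick 1 -> clock=5.
Op 12: tick 1 -> clock=6.
Op 13: tick 1 -> clock=7.
Op 14: insert e.com -> 10.0.0.5 (expiry=7+5=12). clock=7
Op 15: tick 1 -> clock=8.
Op 16: tick 1 -> clock=9.
Op 17: tick 1 -> clock=10.
Op 18: insert c.com -> 10.0.0.6 (expiry=10+2=12). clock=10
Op 19: insert d.com -> 10.0.0.5 (expiry=10+9=19). clock=10
Op 20: insert e.com -> 10.0.0.6 (expiry=10+18=28). clock=10
Op 21: tick 1 -> clock=11.
Op 22: insert c.com -> 10.0.0.5 (expiry=11+6=17). clock=11
Op 23: insert a.com -> 10.0.0.1 (expiry=11+7=18). clock=11
Op 24: insert a.com -> 10.0.0.3 (expiry=11+13=24). clock=11
Op 25: insert f.com -> 10.0.0.4 (expiry=11+10=21). clock=11
Op 26: tick 1 -> clock=12.
Op 27: insert e.com -> 10.0.0.1 (expiry=12+2=14). clock=12
Op 28: insert b.com -> 10.0.0.2 (expiry=12+19=31). clock=12
Op 29: tick 1 -> clock=13.
Op 30: tick 1 -> clock=14. purged={e.com}
Final clock = 14
Final cache (unexpired): {a.com,b.com,c.com,d.com,f.com} -> size=5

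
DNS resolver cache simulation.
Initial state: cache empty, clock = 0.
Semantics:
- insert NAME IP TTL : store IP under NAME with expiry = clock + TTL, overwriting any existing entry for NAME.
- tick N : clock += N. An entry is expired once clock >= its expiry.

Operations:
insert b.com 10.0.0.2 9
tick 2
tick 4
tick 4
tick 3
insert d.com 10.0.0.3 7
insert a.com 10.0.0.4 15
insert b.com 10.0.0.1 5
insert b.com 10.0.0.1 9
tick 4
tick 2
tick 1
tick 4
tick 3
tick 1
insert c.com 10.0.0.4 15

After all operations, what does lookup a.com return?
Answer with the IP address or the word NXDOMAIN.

Op 1: insert b.com -> 10.0.0.2 (expiry=0+9=9). clock=0
Op 2: tick 2 -> clock=2.
Op 3: tick 4 -> clock=6.
Op 4: tick 4 -> clock=10. purged={b.com}
Op 5: tick 3 -> clock=13.
Op 6: insert d.com -> 10.0.0.3 (expiry=13+7=20). clock=13
Op 7: insert a.com -> 10.0.0.4 (expiry=13+15=28). clock=13
Op 8: insert b.com -> 10.0.0.1 (expiry=13+5=18). clock=13
Op 9: insert b.com -> 10.0.0.1 (expiry=13+9=22). clock=13
Op 10: tick 4 -> clock=17.
Op 11: tick 2 -> clock=19.
Op 12: tick 1 -> clock=20. purged={d.com}
Op 13: tick 4 -> clock=24. purged={b.com}
Op 14: tick 3 -> clock=27.
Op 15: tick 1 -> clock=28. purged={a.com}
Op 16: insert c.com -> 10.0.0.4 (expiry=28+15=43). clock=28
lookup a.com: not in cache (expired or never inserted)

Answer: NXDOMAIN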